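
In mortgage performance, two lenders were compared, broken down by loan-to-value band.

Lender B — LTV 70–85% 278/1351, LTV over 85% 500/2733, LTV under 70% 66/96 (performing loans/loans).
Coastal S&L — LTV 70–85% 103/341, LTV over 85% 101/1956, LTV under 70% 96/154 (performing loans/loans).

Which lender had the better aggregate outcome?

Lender B

LTV 70–85%: Lender B 278/1351 = 20.6%, Coastal S&L 103/341 = 30.2% → Coastal S&L
LTV over 85%: Lender B 500/2733 = 18.3%, Coastal S&L 101/1956 = 5.2% → Lender B
LTV under 70%: Lender B 66/96 = 68.8%, Coastal S&L 96/154 = 62.3% → Lender B
Overall: Lender B 844/4180 = 20.2%, Coastal S&L 300/2451 = 12.2% → Lender B
(Neither sweeps every loan-to-value group, but Lender B has the higher pooled rate.)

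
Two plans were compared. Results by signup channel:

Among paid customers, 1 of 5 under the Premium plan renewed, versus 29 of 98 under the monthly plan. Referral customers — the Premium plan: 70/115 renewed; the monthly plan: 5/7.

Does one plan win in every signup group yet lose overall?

Paid: the Premium plan 1/5 = 20.0%, the monthly plan 29/98 = 29.6% → the monthly plan
Referral: the Premium plan 70/115 = 60.9%, the monthly plan 5/7 = 71.4% → the monthly plan
Overall: the Premium plan 71/120 = 59.2%, the monthly plan 34/105 = 32.4% → the Premium plan
The monthly plan wins each signup group but the Premium plan wins overall — the comparison reverses. The monthly plan's customers skew toward paid, which has a lower base rate.

Yes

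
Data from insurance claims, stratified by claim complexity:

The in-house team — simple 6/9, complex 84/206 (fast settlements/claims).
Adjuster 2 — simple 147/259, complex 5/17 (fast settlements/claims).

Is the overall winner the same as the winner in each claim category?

No

Simple: the in-house team 6/9 = 66.7%, Adjuster 2 147/259 = 56.8% → the in-house team
Complex: the in-house team 84/206 = 40.8%, Adjuster 2 5/17 = 29.4% → the in-house team
Overall: the in-house team 90/215 = 41.9%, Adjuster 2 152/276 = 55.1% → Adjuster 2
The in-house team wins each claim group but Adjuster 2 wins overall — the comparison reverses. The in-house team's claims skew toward complex, which has a lower base rate.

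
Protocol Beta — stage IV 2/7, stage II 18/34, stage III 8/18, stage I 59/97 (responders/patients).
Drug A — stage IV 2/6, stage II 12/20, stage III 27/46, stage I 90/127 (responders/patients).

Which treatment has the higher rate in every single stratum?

Drug A

Stage IV: Protocol Beta 2/7 = 28.6%, Drug A 2/6 = 33.3% → Drug A
Stage II: Protocol Beta 18/34 = 52.9%, Drug A 12/20 = 60.0% → Drug A
Stage III: Protocol Beta 8/18 = 44.4%, Drug A 27/46 = 58.7% → Drug A
Stage I: Protocol Beta 59/97 = 60.8%, Drug A 90/127 = 70.9% → Drug A
Drug A has the higher rate in all 4 groups.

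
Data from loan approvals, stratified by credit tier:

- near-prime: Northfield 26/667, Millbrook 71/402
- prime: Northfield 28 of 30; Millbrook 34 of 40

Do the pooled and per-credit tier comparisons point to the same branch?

Near-prime: Northfield 26/667 = 3.9%, Millbrook 71/402 = 17.7% → Millbrook
Prime: Northfield 28/30 = 93.3%, Millbrook 34/40 = 85.0% → Northfield
Overall: Northfield 54/697 = 7.7%, Millbrook 105/442 = 23.8% → Millbrook
Neither sweeps: Northfield wins 1 of 2 groups, Millbrook wins 1. Millbrook wins overall but not every group — no Simpson reversal.

No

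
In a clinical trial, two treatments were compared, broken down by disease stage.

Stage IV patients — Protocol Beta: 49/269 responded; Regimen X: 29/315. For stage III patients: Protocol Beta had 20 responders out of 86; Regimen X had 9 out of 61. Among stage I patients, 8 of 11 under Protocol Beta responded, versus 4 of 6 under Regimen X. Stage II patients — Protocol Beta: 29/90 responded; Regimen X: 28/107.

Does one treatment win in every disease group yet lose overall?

Stage IV: Protocol Beta 49/269 = 18.2%, Regimen X 29/315 = 9.2% → Protocol Beta
Stage III: Protocol Beta 20/86 = 23.3%, Regimen X 9/61 = 14.8% → Protocol Beta
Stage I: Protocol Beta 8/11 = 72.7%, Regimen X 4/6 = 66.7% → Protocol Beta
Stage II: Protocol Beta 29/90 = 32.2%, Regimen X 28/107 = 26.2% → Protocol Beta
Overall: Protocol Beta 106/456 = 23.2%, Regimen X 70/489 = 14.3% → Protocol Beta
Protocol Beta wins overall and in every disease group — no reversal.

No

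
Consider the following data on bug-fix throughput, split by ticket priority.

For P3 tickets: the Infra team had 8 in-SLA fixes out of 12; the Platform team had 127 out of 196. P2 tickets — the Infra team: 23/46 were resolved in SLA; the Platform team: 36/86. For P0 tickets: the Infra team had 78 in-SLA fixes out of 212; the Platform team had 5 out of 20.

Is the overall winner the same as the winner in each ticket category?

P3: the Infra team 8/12 = 66.7%, the Platform team 127/196 = 64.8% → the Infra team
P2: the Infra team 23/46 = 50.0%, the Platform team 36/86 = 41.9% → the Infra team
P0: the Infra team 78/212 = 36.8%, the Platform team 5/20 = 25.0% → the Infra team
Overall: the Infra team 109/270 = 40.4%, the Platform team 168/302 = 55.6% → the Platform team
The Infra team wins each ticket group but the Platform team wins overall — the comparison reverses. The Infra team's tickets skew toward P0, which has a lower base rate.

No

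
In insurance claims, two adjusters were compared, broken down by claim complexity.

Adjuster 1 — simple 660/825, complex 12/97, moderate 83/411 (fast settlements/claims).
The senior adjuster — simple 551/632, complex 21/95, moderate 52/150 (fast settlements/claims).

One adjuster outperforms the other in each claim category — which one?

Simple: Adjuster 1 660/825 = 80.0%, the senior adjuster 551/632 = 87.2% → the senior adjuster
Complex: Adjuster 1 12/97 = 12.4%, the senior adjuster 21/95 = 22.1% → the senior adjuster
Moderate: Adjuster 1 83/411 = 20.2%, the senior adjuster 52/150 = 34.7% → the senior adjuster
The senior adjuster has the higher rate in all 3 groups.

the senior adjuster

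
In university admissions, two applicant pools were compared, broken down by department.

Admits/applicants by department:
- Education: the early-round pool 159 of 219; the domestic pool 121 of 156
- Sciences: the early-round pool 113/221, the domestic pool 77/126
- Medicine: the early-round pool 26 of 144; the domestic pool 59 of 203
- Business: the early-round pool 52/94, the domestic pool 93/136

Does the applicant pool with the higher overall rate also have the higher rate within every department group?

Yes

Education: the early-round pool 159/219 = 72.6%, the domestic pool 121/156 = 77.6% → the domestic pool
Sciences: the early-round pool 113/221 = 51.1%, the domestic pool 77/126 = 61.1% → the domestic pool
Medicine: the early-round pool 26/144 = 18.1%, the domestic pool 59/203 = 29.1% → the domestic pool
Business: the early-round pool 52/94 = 55.3%, the domestic pool 93/136 = 68.4% → the domestic pool
Overall: the early-round pool 350/678 = 51.6%, the domestic pool 350/621 = 56.4% → the domestic pool
The domestic pool wins overall and in every department group — no reversal.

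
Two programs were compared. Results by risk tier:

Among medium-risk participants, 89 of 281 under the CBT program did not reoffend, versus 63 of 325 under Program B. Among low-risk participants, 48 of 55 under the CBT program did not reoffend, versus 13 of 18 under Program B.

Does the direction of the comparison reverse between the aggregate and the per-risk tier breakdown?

No

Medium-risk: the CBT program 89/281 = 31.7%, Program B 63/325 = 19.4% → the CBT program
Low-risk: the CBT program 48/55 = 87.3%, Program B 13/18 = 72.2% → the CBT program
Overall: the CBT program 137/336 = 40.8%, Program B 76/343 = 22.2% → the CBT program
The CBT program wins overall and in every risk group — no reversal.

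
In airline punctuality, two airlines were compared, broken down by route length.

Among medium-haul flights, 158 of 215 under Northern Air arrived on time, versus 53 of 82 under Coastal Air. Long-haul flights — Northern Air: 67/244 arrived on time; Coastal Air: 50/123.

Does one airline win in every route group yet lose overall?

No

Medium-haul: Northern Air 158/215 = 73.5%, Coastal Air 53/82 = 64.6% → Northern Air
Long-haul: Northern Air 67/244 = 27.5%, Coastal Air 50/123 = 40.7% → Coastal Air
Overall: Northern Air 225/459 = 49.0%, Coastal Air 103/205 = 50.2% → Coastal Air
Neither sweeps: Northern Air wins 1 of 2 groups, Coastal Air wins 1. Coastal Air wins overall but not every group — no Simpson reversal.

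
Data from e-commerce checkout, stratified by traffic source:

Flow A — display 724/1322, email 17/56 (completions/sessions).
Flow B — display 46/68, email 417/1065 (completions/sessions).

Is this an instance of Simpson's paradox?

Yes

Display: Flow A 724/1322 = 54.8%, Flow B 46/68 = 67.6% → Flow B
Email: Flow A 17/56 = 30.4%, Flow B 417/1065 = 39.2% → Flow B
Overall: Flow A 741/1378 = 53.8%, Flow B 463/1133 = 40.9% → Flow A
Flow B wins each traffic group but Flow A wins overall — the comparison reverses. Flow B's sessions skew toward email, which has a lower base rate.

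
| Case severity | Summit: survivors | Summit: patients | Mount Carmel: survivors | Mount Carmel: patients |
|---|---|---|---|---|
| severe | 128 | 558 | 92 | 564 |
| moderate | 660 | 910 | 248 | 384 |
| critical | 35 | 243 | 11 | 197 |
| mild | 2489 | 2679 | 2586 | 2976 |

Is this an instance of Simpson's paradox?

Severe: Summit 128/558 = 22.9%, Mount Carmel 92/564 = 16.3% → Summit
Moderate: Summit 660/910 = 72.5%, Mount Carmel 248/384 = 64.6% → Summit
Critical: Summit 35/243 = 14.4%, Mount Carmel 11/197 = 5.6% → Summit
Mild: Summit 2489/2679 = 92.9%, Mount Carmel 2586/2976 = 86.9% → Summit
Overall: Summit 3312/4390 = 75.4%, Mount Carmel 2937/4121 = 71.3% → Summit
Summit wins overall and in every case group — no reversal.

No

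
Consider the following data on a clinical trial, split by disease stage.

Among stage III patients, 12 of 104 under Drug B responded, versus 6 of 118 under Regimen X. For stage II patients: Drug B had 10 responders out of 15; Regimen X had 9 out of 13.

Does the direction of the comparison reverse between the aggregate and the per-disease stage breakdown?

No

Stage III: Drug B 12/104 = 11.5%, Regimen X 6/118 = 5.1% → Drug B
Stage II: Drug B 10/15 = 66.7%, Regimen X 9/13 = 69.2% → Regimen X
Overall: Drug B 22/119 = 18.5%, Regimen X 15/131 = 11.5% → Drug B
Neither sweeps: Drug B wins 1 of 2 groups, Regimen X wins 1. Drug B wins overall but not every group — no Simpson reversal.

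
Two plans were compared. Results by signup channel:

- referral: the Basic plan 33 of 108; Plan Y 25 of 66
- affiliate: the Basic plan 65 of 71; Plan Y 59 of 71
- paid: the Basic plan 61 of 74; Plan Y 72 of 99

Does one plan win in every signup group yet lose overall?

No

Referral: the Basic plan 33/108 = 30.6%, Plan Y 25/66 = 37.9% → Plan Y
Affiliate: the Basic plan 65/71 = 91.5%, Plan Y 59/71 = 83.1% → the Basic plan
Paid: the Basic plan 61/74 = 82.4%, Plan Y 72/99 = 72.7% → the Basic plan
Overall: the Basic plan 159/253 = 62.8%, Plan Y 156/236 = 66.1% → Plan Y
Neither sweeps: the Basic plan wins 2 of 3 groups, Plan Y wins 1. Plan Y wins overall but not every group — no Simpson reversal.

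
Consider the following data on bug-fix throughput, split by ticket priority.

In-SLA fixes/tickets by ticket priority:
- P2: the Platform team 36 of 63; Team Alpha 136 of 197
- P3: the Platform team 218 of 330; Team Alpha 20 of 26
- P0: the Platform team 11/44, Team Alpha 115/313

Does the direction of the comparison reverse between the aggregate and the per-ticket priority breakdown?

P2: the Platform team 36/63 = 57.1%, Team Alpha 136/197 = 69.0% → Team Alpha
P3: the Platform team 218/330 = 66.1%, Team Alpha 20/26 = 76.9% → Team Alpha
P0: the Platform team 11/44 = 25.0%, Team Alpha 115/313 = 36.7% → Team Alpha
Overall: the Platform team 265/437 = 60.6%, Team Alpha 271/536 = 50.6% → the Platform team
Team Alpha wins each ticket group but the Platform team wins overall — the comparison reverses. Team Alpha's tickets skew toward P0, which has a lower base rate.

Yes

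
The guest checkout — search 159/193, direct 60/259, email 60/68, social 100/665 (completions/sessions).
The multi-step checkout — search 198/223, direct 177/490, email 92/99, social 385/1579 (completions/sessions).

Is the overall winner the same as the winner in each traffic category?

Search: the guest checkout 159/193 = 82.4%, the multi-step checkout 198/223 = 88.8% → the multi-step checkout
Direct: the guest checkout 60/259 = 23.2%, the multi-step checkout 177/490 = 36.1% → the multi-step checkout
Email: the guest checkout 60/68 = 88.2%, the multi-step checkout 92/99 = 92.9% → the multi-step checkout
Social: the guest checkout 100/665 = 15.0%, the multi-step checkout 385/1579 = 24.4% → the multi-step checkout
Overall: the guest checkout 379/1185 = 32.0%, the multi-step checkout 852/2391 = 35.6% → the multi-step checkout
The multi-step checkout wins overall and in every traffic group — no reversal.

Yes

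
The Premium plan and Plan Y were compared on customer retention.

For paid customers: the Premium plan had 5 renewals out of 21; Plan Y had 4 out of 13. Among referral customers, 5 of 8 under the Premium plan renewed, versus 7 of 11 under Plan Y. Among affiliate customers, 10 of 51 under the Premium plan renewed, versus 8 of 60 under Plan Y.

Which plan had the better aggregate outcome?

the Premium plan

Paid: the Premium plan 5/21 = 23.8%, Plan Y 4/13 = 30.8% → Plan Y
Referral: the Premium plan 5/8 = 62.5%, Plan Y 7/11 = 63.6% → Plan Y
Affiliate: the Premium plan 10/51 = 19.6%, Plan Y 8/60 = 13.3% → the Premium plan
Overall: the Premium plan 20/80 = 25.0%, Plan Y 19/84 = 22.6% → the Premium plan
(Neither sweeps every signup group, but the Premium plan has the higher pooled rate.)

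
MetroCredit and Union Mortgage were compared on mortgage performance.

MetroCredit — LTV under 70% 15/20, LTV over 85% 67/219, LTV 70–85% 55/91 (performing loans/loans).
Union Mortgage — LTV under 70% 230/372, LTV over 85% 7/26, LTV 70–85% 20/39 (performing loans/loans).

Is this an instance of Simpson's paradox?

LTV under 70%: MetroCredit 15/20 = 75.0%, Union Mortgage 230/372 = 61.8% → MetroCredit
LTV over 85%: MetroCredit 67/219 = 30.6%, Union Mortgage 7/26 = 26.9% → MetroCredit
LTV 70–85%: MetroCredit 55/91 = 60.4%, Union Mortgage 20/39 = 51.3% → MetroCredit
Overall: MetroCredit 137/330 = 41.5%, Union Mortgage 257/437 = 58.8% → Union Mortgage
MetroCredit wins each loan-to-value group but Union Mortgage wins overall — the comparison reverses. MetroCredit's loans skew toward LTV over 85%, which has a lower base rate.

Yes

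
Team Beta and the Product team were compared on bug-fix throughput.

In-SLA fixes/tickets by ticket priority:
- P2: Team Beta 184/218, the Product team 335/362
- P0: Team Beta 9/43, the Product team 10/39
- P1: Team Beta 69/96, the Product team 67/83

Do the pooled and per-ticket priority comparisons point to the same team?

Yes

P2: Team Beta 184/218 = 84.4%, the Product team 335/362 = 92.5% → the Product team
P0: Team Beta 9/43 = 20.9%, the Product team 10/39 = 25.6% → the Product team
P1: Team Beta 69/96 = 71.9%, the Product team 67/83 = 80.7% → the Product team
Overall: Team Beta 262/357 = 73.4%, the Product team 412/484 = 85.1% → the Product team
The Product team wins overall and in every ticket group — no reversal.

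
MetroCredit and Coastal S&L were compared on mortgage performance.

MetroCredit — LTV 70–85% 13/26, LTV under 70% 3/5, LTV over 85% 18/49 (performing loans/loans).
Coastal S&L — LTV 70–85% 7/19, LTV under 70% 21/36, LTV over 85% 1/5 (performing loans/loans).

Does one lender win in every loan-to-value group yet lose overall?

LTV 70–85%: MetroCredit 13/26 = 50.0%, Coastal S&L 7/19 = 36.8% → MetroCredit
LTV under 70%: MetroCredit 3/5 = 60.0%, Coastal S&L 21/36 = 58.3% → MetroCredit
LTV over 85%: MetroCredit 18/49 = 36.7%, Coastal S&L 1/5 = 20.0% → MetroCredit
Overall: MetroCredit 34/80 = 42.5%, Coastal S&L 29/60 = 48.3% → Coastal S&L
MetroCredit wins each loan-to-value group but Coastal S&L wins overall — the comparison reverses. MetroCredit's loans skew toward LTV over 85%, which has a lower base rate.

Yes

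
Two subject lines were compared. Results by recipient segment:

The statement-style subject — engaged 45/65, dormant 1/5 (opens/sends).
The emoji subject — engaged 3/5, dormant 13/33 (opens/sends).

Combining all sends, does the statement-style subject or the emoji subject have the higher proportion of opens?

Engaged: the statement-style subject 45/65 = 69.2%, the emoji subject 3/5 = 60.0% → the statement-style subject
Dormant: the statement-style subject 1/5 = 20.0%, the emoji subject 13/33 = 39.4% → the emoji subject
Overall: the statement-style subject 46/70 = 65.7%, the emoji subject 16/38 = 42.1% → the statement-style subject
(Neither sweeps every recipient group, but the statement-style subject has the higher pooled rate.)

the statement-style subject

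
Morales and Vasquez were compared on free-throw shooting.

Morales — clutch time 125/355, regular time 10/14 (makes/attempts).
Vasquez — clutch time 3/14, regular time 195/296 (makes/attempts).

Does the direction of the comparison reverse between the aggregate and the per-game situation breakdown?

Yes

Clutch time: Morales 125/355 = 35.2%, Vasquez 3/14 = 21.4% → Morales
Regular time: Morales 10/14 = 71.4%, Vasquez 195/296 = 65.9% → Morales
Overall: Morales 135/369 = 36.6%, Vasquez 198/310 = 63.9% → Vasquez
Morales wins each game group but Vasquez wins overall — the comparison reverses. Morales's attempts skew toward clutch time, which has a lower base rate.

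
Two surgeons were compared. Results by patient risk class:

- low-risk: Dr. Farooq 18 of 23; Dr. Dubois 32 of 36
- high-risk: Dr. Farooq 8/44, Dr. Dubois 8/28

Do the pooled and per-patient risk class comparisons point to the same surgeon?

Yes

Low-risk: Dr. Farooq 18/23 = 78.3%, Dr. Dubois 32/36 = 88.9% → Dr. Dubois
High-risk: Dr. Farooq 8/44 = 18.2%, Dr. Dubois 8/28 = 28.6% → Dr. Dubois
Overall: Dr. Farooq 26/67 = 38.8%, Dr. Dubois 40/64 = 62.5% → Dr. Dubois
Dr. Dubois wins overall and in every patient risk group — no reversal.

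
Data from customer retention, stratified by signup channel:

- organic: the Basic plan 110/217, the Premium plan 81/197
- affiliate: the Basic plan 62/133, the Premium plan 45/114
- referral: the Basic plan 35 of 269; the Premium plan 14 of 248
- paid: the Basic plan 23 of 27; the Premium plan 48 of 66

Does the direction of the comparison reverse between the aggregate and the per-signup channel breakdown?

No

Organic: the Basic plan 110/217 = 50.7%, the Premium plan 81/197 = 41.1% → the Basic plan
Affiliate: the Basic plan 62/133 = 46.6%, the Premium plan 45/114 = 39.5% → the Basic plan
Referral: the Basic plan 35/269 = 13.0%, the Premium plan 14/248 = 5.6% → the Basic plan
Paid: the Basic plan 23/27 = 85.2%, the Premium plan 48/66 = 72.7% → the Basic plan
Overall: the Basic plan 230/646 = 35.6%, the Premium plan 188/625 = 30.1% → the Basic plan
The Basic plan wins overall and in every signup group — no reversal.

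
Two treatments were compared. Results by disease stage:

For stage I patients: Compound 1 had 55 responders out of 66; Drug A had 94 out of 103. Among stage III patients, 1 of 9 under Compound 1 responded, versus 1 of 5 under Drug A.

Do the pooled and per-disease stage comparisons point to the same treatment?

Stage I: Compound 1 55/66 = 83.3%, Drug A 94/103 = 91.3% → Drug A
Stage III: Compound 1 1/9 = 11.1%, Drug A 1/5 = 20.0% → Drug A
Overall: Compound 1 56/75 = 74.7%, Drug A 95/108 = 88.0% → Drug A
Drug A wins overall and in every disease group — no reversal.

Yes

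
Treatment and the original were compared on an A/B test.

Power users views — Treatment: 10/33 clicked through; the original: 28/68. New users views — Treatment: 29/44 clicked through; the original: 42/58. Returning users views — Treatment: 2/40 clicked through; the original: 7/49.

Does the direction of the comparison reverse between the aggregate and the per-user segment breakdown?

No

Power users: Treatment 10/33 = 30.3%, the original 28/68 = 41.2% → the original
New users: Treatment 29/44 = 65.9%, the original 42/58 = 72.4% → the original
Returning users: Treatment 2/40 = 5.0%, the original 7/49 = 14.3% → the original
Overall: Treatment 41/117 = 35.0%, the original 77/175 = 44.0% → the original
The original wins overall and in every user group — no reversal.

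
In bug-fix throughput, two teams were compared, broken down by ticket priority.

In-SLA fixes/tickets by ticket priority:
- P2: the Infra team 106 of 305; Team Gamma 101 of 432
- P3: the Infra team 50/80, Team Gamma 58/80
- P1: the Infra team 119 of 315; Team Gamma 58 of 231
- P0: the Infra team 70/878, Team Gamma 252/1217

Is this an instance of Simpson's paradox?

P2: the Infra team 106/305 = 34.8%, Team Gamma 101/432 = 23.4% → the Infra team
P3: the Infra team 50/80 = 62.5%, Team Gamma 58/80 = 72.5% → Team Gamma
P1: the Infra team 119/315 = 37.8%, Team Gamma 58/231 = 25.1% → the Infra team
P0: the Infra team 70/878 = 8.0%, Team Gamma 252/1217 = 20.7% → Team Gamma
Overall: the Infra team 345/1578 = 21.9%, Team Gamma 469/1960 = 23.9% → Team Gamma
Neither sweeps: the Infra team wins 2 of 4 groups, Team Gamma wins 2. Team Gamma wins overall but not every group — no Simpson reversal.

No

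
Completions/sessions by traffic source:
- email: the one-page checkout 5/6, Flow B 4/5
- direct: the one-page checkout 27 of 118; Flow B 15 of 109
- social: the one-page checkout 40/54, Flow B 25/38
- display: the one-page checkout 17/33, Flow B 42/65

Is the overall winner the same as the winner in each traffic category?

No

Email: the one-page checkout 5/6 = 83.3%, Flow B 4/5 = 80.0% → the one-page checkout
Direct: the one-page checkout 27/118 = 22.9%, Flow B 15/109 = 13.8% → the one-page checkout
Social: the one-page checkout 40/54 = 74.1%, Flow B 25/38 = 65.8% → the one-page checkout
Display: the one-page checkout 17/33 = 51.5%, Flow B 42/65 = 64.6% → Flow B
Overall: the one-page checkout 89/211 = 42.2%, Flow B 86/217 = 39.6% → the one-page checkout
Neither sweeps: the one-page checkout wins 3 of 4 groups, Flow B wins 1. The one-page checkout wins overall but not every group — no Simpson reversal.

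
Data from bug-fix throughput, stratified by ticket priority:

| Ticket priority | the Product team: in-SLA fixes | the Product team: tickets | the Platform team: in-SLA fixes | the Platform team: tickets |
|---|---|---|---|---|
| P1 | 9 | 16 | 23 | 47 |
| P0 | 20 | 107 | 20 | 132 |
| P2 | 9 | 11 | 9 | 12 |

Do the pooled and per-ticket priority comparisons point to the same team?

Yes

P1: the Product team 9/16 = 56.2%, the Platform team 23/47 = 48.9% → the Product team
P0: the Product team 20/107 = 18.7%, the Platform team 20/132 = 15.2% → the Product team
P2: the Product team 9/11 = 81.8%, the Platform team 9/12 = 75.0% → the Product team
Overall: the Product team 38/134 = 28.4%, the Platform team 52/191 = 27.2% → the Product team
The Product team wins overall and in every ticket group — no reversal.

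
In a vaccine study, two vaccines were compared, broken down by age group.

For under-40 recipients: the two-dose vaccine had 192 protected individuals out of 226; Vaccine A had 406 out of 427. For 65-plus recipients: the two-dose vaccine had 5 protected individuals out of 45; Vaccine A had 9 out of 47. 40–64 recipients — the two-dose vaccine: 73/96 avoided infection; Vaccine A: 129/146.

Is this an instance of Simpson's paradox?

No

Under-40: the two-dose vaccine 192/226 = 85.0%, Vaccine A 406/427 = 95.1% → Vaccine A
65-plus: the two-dose vaccine 5/45 = 11.1%, Vaccine A 9/47 = 19.1% → Vaccine A
40–64: the two-dose vaccine 73/96 = 76.0%, Vaccine A 129/146 = 88.4% → Vaccine A
Overall: the two-dose vaccine 270/367 = 73.6%, Vaccine A 544/620 = 87.7% → Vaccine A
Vaccine A wins overall and in every age group — no reversal.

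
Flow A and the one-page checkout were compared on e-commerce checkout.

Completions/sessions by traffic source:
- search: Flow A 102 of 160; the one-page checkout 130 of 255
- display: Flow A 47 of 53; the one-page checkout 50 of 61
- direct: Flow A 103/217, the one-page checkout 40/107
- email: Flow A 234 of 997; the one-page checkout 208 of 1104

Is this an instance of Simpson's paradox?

No

Search: Flow A 102/160 = 63.8%, the one-page checkout 130/255 = 51.0% → Flow A
Display: Flow A 47/53 = 88.7%, the one-page checkout 50/61 = 82.0% → Flow A
Direct: Flow A 103/217 = 47.5%, the one-page checkout 40/107 = 37.4% → Flow A
Email: Flow A 234/997 = 23.5%, the one-page checkout 208/1104 = 18.8% → Flow A
Overall: Flow A 486/1427 = 34.1%, the one-page checkout 428/1527 = 28.0% → Flow A
Flow A wins overall and in every traffic group — no reversal.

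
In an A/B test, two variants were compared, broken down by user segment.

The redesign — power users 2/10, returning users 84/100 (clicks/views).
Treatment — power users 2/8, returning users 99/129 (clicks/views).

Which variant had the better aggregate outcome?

Power users: the redesign 2/10 = 20.0%, Treatment 2/8 = 25.0% → Treatment
Returning users: the redesign 84/100 = 84.0%, Treatment 99/129 = 76.7% → the redesign
Overall: the redesign 86/110 = 78.2%, Treatment 101/137 = 73.7% → the redesign
(Neither sweeps every user group, but the redesign has the higher pooled rate.)

the redesign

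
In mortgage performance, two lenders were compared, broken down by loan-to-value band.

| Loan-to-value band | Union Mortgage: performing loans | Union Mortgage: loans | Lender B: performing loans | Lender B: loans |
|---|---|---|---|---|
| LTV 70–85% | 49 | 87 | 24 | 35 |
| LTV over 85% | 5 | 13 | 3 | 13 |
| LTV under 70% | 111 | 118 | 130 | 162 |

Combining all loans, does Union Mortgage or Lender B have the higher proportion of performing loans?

Union Mortgage

LTV 70–85%: Union Mortgage 49/87 = 56.3%, Lender B 24/35 = 68.6% → Lender B
LTV over 85%: Union Mortgage 5/13 = 38.5%, Lender B 3/13 = 23.1% → Union Mortgage
LTV under 70%: Union Mortgage 111/118 = 94.1%, Lender B 130/162 = 80.2% → Union Mortgage
Overall: Union Mortgage 165/218 = 75.7%, Lender B 157/210 = 74.8% → Union Mortgage
(Neither sweeps every loan-to-value group, but Union Mortgage has the higher pooled rate.)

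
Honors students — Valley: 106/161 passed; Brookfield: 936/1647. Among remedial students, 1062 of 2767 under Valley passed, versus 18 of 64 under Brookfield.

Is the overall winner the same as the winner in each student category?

Honors: Valley 106/161 = 65.8%, Brookfield 936/1647 = 56.8% → Valley
Remedial: Valley 1062/2767 = 38.4%, Brookfield 18/64 = 28.1% → Valley
Overall: Valley 1168/2928 = 39.9%, Brookfield 954/1711 = 55.8% → Brookfield
Valley wins each student group but Brookfield wins overall — the comparison reverses. Valley's students skew toward remedial, which has a lower base rate.

No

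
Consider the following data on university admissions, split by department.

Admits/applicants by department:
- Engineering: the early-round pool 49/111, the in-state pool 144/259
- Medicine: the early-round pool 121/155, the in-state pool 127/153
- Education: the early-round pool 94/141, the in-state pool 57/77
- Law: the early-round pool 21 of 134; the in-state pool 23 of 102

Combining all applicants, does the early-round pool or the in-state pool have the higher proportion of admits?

Engineering: the early-round pool 49/111 = 44.1%, the in-state pool 144/259 = 55.6% → the in-state pool
Medicine: the early-round pool 121/155 = 78.1%, the in-state pool 127/153 = 83.0% → the in-state pool
Education: the early-round pool 94/141 = 66.7%, the in-state pool 57/77 = 74.0% → the in-state pool
Law: the early-round pool 21/134 = 15.7%, the in-state pool 23/102 = 22.5% → the in-state pool
Overall: the early-round pool 285/541 = 52.7%, the in-state pool 351/591 = 59.4% → the in-state pool

the in-state pool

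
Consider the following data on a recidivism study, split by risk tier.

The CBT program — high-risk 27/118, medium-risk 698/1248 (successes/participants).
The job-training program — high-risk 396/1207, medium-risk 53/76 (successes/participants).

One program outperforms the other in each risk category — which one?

High-risk: the CBT program 27/118 = 22.9%, the job-training program 396/1207 = 32.8% → the job-training program
Medium-risk: the CBT program 698/1248 = 55.9%, the job-training program 53/76 = 69.7% → the job-training program
The job-training program has the higher rate in both groups.

the job-training program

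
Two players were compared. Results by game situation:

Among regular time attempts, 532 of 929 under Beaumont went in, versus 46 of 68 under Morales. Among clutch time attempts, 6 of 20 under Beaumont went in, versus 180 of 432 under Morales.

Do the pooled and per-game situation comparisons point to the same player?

Regular time: Beaumont 532/929 = 57.3%, Morales 46/68 = 67.6% → Morales
Clutch time: Beaumont 6/20 = 30.0%, Morales 180/432 = 41.7% → Morales
Overall: Beaumont 538/949 = 56.7%, Morales 226/500 = 45.2% → Beaumont
Morales wins each game group but Beaumont wins overall — the comparison reverses. Morales's attempts skew toward clutch time, which has a lower base rate.

No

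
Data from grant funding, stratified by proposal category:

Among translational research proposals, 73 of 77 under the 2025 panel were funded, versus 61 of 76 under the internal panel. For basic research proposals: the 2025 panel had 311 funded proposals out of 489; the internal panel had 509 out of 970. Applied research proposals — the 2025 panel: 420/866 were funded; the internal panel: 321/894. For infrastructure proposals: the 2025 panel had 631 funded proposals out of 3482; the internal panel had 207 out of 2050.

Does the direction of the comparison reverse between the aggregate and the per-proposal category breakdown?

Translational research: the 2025 panel 73/77 = 94.8%, the internal panel 61/76 = 80.3% → the 2025 panel
Basic research: the 2025 panel 311/489 = 63.6%, the internal panel 509/970 = 52.5% → the 2025 panel
Applied research: the 2025 panel 420/866 = 48.5%, the internal panel 321/894 = 35.9% → the 2025 panel
Infrastructure: the 2025 panel 631/3482 = 18.1%, the internal panel 207/2050 = 10.1% → the 2025 panel
Overall: the 2025 panel 1435/4914 = 29.2%, the internal panel 1098/3990 = 27.5% → the 2025 panel
The 2025 panel wins overall and in every proposal group — no reversal.

No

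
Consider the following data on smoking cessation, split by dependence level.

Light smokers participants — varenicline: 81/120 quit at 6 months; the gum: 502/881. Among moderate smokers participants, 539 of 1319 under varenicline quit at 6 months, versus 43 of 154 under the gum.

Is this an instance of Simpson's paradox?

Light smokers: varenicline 81/120 = 67.5%, the gum 502/881 = 57.0% → varenicline
Moderate smokers: varenicline 539/1319 = 40.9%, the gum 43/154 = 27.9% → varenicline
Overall: varenicline 620/1439 = 43.1%, the gum 545/1035 = 52.7% → the gum
Varenicline wins each dependence group but the gum wins overall — the comparison reverses. Varenicline's participants skew toward moderate smokers, which has a lower base rate.

Yes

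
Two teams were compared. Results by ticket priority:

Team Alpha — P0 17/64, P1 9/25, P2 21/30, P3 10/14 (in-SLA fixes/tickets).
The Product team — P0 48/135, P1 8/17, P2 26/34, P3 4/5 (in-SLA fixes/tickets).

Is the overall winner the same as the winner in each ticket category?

Yes

P0: Team Alpha 17/64 = 26.6%, the Product team 48/135 = 35.6% → the Product team
P1: Team Alpha 9/25 = 36.0%, the Product team 8/17 = 47.1% → the Product team
P2: Team Alpha 21/30 = 70.0%, the Product team 26/34 = 76.5% → the Product team
P3: Team Alpha 10/14 = 71.4%, the Product team 4/5 = 80.0% → the Product team
Overall: Team Alpha 57/133 = 42.9%, the Product team 86/191 = 45.0% → the Product team
The Product team wins overall and in every ticket group — no reversal.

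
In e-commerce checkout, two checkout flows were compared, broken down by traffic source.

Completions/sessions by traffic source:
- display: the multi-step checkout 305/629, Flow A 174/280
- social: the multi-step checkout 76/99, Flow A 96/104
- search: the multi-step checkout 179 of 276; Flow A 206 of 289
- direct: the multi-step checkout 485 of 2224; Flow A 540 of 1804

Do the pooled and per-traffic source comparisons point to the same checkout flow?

Display: the multi-step checkout 305/629 = 48.5%, Flow A 174/280 = 62.1% → Flow A
Social: the multi-step checkout 76/99 = 76.8%, Flow A 96/104 = 92.3% → Flow A
Search: the multi-step checkout 179/276 = 64.9%, Flow A 206/289 = 71.3% → Flow A
Direct: the multi-step checkout 485/2224 = 21.8%, Flow A 540/1804 = 29.9% → Flow A
Overall: the multi-step checkout 1045/3228 = 32.4%, Flow A 1016/2477 = 41.0% → Flow A
Flow A wins overall and in every traffic group — no reversal.

Yes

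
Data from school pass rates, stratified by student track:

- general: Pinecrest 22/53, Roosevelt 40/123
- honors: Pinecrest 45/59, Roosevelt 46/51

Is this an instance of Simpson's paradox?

General: Pinecrest 22/53 = 41.5%, Roosevelt 40/123 = 32.5% → Pinecrest
Honors: Pinecrest 45/59 = 76.3%, Roosevelt 46/51 = 90.2% → Roosevelt
Overall: Pinecrest 67/112 = 59.8%, Roosevelt 86/174 = 49.4% → Pinecrest
Neither sweeps: Pinecrest wins 1 of 2 groups, Roosevelt wins 1. Pinecrest wins overall but not every group — no Simpson reversal.

No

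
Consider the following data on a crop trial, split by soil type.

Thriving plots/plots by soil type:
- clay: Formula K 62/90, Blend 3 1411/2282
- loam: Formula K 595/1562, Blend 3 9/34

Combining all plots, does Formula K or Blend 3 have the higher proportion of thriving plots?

Blend 3

Clay: Formula K 62/90 = 68.9%, Blend 3 1411/2282 = 61.8% → Formula K
Loam: Formula K 595/1562 = 38.1%, Blend 3 9/34 = 26.5% → Formula K
Overall: Formula K 657/1652 = 39.8%, Blend 3 1420/2316 = 61.3% → Blend 3
(Formula K wins every soil group but Blend 3 wins overall — Formula K's plots skew toward the low-rate loam group.)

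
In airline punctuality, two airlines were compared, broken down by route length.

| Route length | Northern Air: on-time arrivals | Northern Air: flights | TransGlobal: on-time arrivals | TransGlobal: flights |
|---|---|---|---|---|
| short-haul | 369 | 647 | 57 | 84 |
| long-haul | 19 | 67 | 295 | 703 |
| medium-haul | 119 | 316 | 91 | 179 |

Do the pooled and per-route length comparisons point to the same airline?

No

Short-haul: Northern Air 369/647 = 57.0%, TransGlobal 57/84 = 67.9% → TransGlobal
Long-haul: Northern Air 19/67 = 28.4%, TransGlobal 295/703 = 42.0% → TransGlobal
Medium-haul: Northern Air 119/316 = 37.7%, TransGlobal 91/179 = 50.8% → TransGlobal
Overall: Northern Air 507/1030 = 49.2%, TransGlobal 443/966 = 45.9% → Northern Air
TransGlobal wins each route group but Northern Air wins overall — the comparison reverses. TransGlobal's flights skew toward long-haul, which has a lower base rate.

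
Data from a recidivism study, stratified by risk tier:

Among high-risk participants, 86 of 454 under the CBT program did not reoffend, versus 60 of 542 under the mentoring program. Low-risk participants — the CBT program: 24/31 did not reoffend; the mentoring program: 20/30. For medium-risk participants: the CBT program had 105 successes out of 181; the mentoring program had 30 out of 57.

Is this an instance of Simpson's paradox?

High-risk: the CBT program 86/454 = 18.9%, the mentoring program 60/542 = 11.1% → the CBT program
Low-risk: the CBT program 24/31 = 77.4%, the mentoring program 20/30 = 66.7% → the CBT program
Medium-risk: the CBT program 105/181 = 58.0%, the mentoring program 30/57 = 52.6% → the CBT program
Overall: the CBT program 215/666 = 32.3%, the mentoring program 110/629 = 17.5% → the CBT program
The CBT program wins overall and in every risk group — no reversal.

No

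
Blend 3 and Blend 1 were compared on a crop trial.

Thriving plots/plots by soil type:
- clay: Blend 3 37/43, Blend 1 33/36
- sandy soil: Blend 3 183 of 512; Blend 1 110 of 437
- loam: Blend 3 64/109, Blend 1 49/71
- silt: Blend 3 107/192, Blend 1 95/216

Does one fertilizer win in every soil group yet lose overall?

Clay: Blend 3 37/43 = 86.0%, Blend 1 33/36 = 91.7% → Blend 1
Sandy soil: Blend 3 183/512 = 35.7%, Blend 1 110/437 = 25.2% → Blend 3
Loam: Blend 3 64/109 = 58.7%, Blend 1 49/71 = 69.0% → Blend 1
Silt: Blend 3 107/192 = 55.7%, Blend 1 95/216 = 44.0% → Blend 3
Overall: Blend 3 391/856 = 45.7%, Blend 1 287/760 = 37.8% → Blend 3
Neither sweeps: Blend 3 wins 2 of 4 groups, Blend 1 wins 2. Blend 3 wins overall but not every group — no Simpson reversal.

No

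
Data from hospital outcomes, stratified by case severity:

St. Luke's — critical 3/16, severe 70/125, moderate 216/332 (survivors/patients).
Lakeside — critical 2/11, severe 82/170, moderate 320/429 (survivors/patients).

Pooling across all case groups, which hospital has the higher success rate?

Lakeside

Critical: St. Luke's 3/16 = 18.8%, Lakeside 2/11 = 18.2% → St. Luke's
Severe: St. Luke's 70/125 = 56.0%, Lakeside 82/170 = 48.2% → St. Luke's
Moderate: St. Luke's 216/332 = 65.1%, Lakeside 320/429 = 74.6% → Lakeside
Overall: St. Luke's 289/473 = 61.1%, Lakeside 404/610 = 66.2% → Lakeside
(Neither sweeps every case group, but Lakeside has the higher pooled rate.)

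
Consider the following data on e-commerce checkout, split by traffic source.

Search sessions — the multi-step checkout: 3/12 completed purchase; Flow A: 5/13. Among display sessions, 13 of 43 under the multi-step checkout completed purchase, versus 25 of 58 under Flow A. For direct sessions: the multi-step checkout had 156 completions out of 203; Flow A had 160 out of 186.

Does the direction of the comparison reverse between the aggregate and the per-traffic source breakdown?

Search: the multi-step checkout 3/12 = 25.0%, Flow A 5/13 = 38.5% → Flow A
Display: the multi-step checkout 13/43 = 30.2%, Flow A 25/58 = 43.1% → Flow A
Direct: the multi-step checkout 156/203 = 76.8%, Flow A 160/186 = 86.0% → Flow A
Overall: the multi-step checkout 172/258 = 66.7%, Flow A 190/257 = 73.9% → Flow A
Flow A wins overall and in every traffic group — no reversal.

No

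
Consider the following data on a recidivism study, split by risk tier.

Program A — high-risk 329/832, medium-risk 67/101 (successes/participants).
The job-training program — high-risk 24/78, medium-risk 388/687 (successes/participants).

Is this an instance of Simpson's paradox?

High-risk: Program A 329/832 = 39.5%, the job-training program 24/78 = 30.8% → Program A
Medium-risk: Program A 67/101 = 66.3%, the job-training program 388/687 = 56.5% → Program A
Overall: Program A 396/933 = 42.4%, the job-training program 412/765 = 53.9% → the job-training program
Program A wins each risk group but the job-training program wins overall — the comparison reverses. Program A's participants skew toward high-risk, which has a lower base rate.

Yes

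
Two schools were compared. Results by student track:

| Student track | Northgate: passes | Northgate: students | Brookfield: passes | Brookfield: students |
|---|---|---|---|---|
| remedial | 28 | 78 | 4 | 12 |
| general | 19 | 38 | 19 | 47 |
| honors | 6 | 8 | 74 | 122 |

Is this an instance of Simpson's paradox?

Remedial: Northgate 28/78 = 35.9%, Brookfield 4/12 = 33.3% → Northgate
General: Northgate 19/38 = 50.0%, Brookfield 19/47 = 40.4% → Northgate
Honors: Northgate 6/8 = 75.0%, Brookfield 74/122 = 60.7% → Northgate
Overall: Northgate 53/124 = 42.7%, Brookfield 97/181 = 53.6% → Brookfield
Northgate wins each student group but Brookfield wins overall — the comparison reverses. Northgate's students skew toward remedial, which has a lower base rate.

Yes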